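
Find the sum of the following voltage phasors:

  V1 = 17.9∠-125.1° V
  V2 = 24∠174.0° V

Step 1 — Convert each phasor to rectangular form:
  V1 = 17.9·(cos(-125.1°) + j·sin(-125.1°)) = -10.29 - j14.64 V
  V2 = 24·(cos(174.0°) + j·sin(174.0°)) = -23.87 + j2.509 V
Step 2 — Sum components: V_total = -34.16 - j12.14 V.
Step 3 — Convert to polar: |V_total| = 36.25 V, ∠V_total = -160.4°.

V_total = 36.25∠-160.4° V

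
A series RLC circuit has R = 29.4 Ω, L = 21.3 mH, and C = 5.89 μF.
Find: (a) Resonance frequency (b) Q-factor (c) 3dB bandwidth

Step 1 — Resonance condition Im(Z)=0 gives ω₀ = 1/√(LC).
Step 2 — ω₀ = 1/√(0.0213·5.89e-06) = 2823 rad/s.
Step 3 — f₀ = ω₀/(2π) = 449.3 Hz.
Step 4 — Series Q: Q = ω₀L/R = 2823·0.0213/29.4 = 2.045.
Step 5 — 3dB bandwidth: Δω = ω₀/Q = 1380 rad/s; BW = Δω/(2π) = 219.7 Hz.

(a) f₀ = 449.3 Hz  (b) Q = 2.045  (c) BW = 219.7 Hz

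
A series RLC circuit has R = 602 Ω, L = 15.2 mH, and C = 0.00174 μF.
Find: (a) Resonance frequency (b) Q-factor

Step 1 — Resonance condition Im(Z)=0 gives ω₀ = 1/√(LC).
Step 2 — ω₀ = 1/√(0.0152·1.74e-09) = 1.944e+05 rad/s.
Step 3 — f₀ = ω₀/(2π) = 3.095e+04 Hz.
Step 4 — Series Q: Q = ω₀L/R = 1.944e+05·0.0152/602 = 4.91.

(a) f₀ = 3.095e+04 Hz  (b) Q = 4.91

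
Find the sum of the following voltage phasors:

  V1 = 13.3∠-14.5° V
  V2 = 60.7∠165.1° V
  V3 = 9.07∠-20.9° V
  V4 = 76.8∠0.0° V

Step 1 — Convert each phasor to rectangular form:
  V1 = 13.3·(cos(-14.5°) + j·sin(-14.5°)) = 12.88 - j3.33 V
  V2 = 60.7·(cos(165.1°) + j·sin(165.1°)) = -58.66 + j15.61 V
  V3 = 9.07·(cos(-20.9°) + j·sin(-20.9°)) = 8.473 - j3.236 V
  V4 = 76.8·(cos(0.0°) + j·sin(0.0°)) = 76.8 V
Step 2 — Sum components: V_total = 39.49 + j9.042 V.
Step 3 — Convert to polar: |V_total| = 40.51 V, ∠V_total = 12.9°.

V_total = 40.51∠12.9° V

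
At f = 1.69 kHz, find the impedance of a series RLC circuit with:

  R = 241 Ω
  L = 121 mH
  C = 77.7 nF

Step 1 — Angular frequency: ω = 2π·f = 2π·1690 = 1.062e+04 rad/s.
Step 2 — Component impedances:
  R: Z = R = 241 Ω
  L: Z = jωL = j·1.062e+04·0.121 = 0 + j1285 Ω
  C: Z = 1/(jωC) = -j/(ω·C) = 0 - j1212 Ω
Step 3 — Series combination: Z_total = R + L + C = 241 + j72.82 Ω = 251.8∠16.8° Ω.

Z = 241 + j72.82 Ω = 251.8∠16.8° Ω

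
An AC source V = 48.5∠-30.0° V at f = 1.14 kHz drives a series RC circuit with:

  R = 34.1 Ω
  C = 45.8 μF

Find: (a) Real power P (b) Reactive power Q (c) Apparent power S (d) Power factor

Step 1 — Angular frequency: ω = 2π·f = 2π·1140 = 7163 rad/s.
Step 2 — Component impedances:
  R: Z = R = 34.1 Ω
  C: Z = 1/(jωC) = -j/(ω·C) = 0 - j3.048 Ω
Step 3 — Series combination: Z_total = R + C = 34.1 - j3.048 Ω = 34.24∠-5.1° Ω.
Step 4 — Source phasor: V = 48.5∠-30.0° V = 42 - j24.25 V.
Step 5 — Current: I = V / Z = 1.285 - j0.5963 A = 1.417∠-24.9° A.
Step 6 — Complex power: S = V·I* = 68.43 - j6.117 VA.
Step 7 — Real power: P = Re(S) = 68.43 W.
Step 8 — Reactive power: Q = Im(S) = -6.117 VAR.
Step 9 — Apparent power: |S| = 68.71 VA.
Step 10 — Power factor: PF = P/|S| = 0.996 (leading).

(a) P = 68.43 W  (b) Q = -6.117 VAR  (c) S = 68.71 VA  (d) PF = 0.996 (leading)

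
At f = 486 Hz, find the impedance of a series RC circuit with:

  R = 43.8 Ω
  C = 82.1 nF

Step 1 — Angular frequency: ω = 2π·f = 2π·486 = 3054 rad/s.
Step 2 — Component impedances:
  R: Z = R = 43.8 Ω
  C: Z = 1/(jωC) = -j/(ω·C) = 0 - j3989 Ω
Step 3 — Series combination: Z_total = R + C = 43.8 - j3989 Ω = 3989∠-89.4° Ω.

Z = 43.8 - j3989 Ω = 3989∠-89.4° Ω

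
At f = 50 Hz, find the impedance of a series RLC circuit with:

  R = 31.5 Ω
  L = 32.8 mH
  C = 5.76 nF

Step 1 — Angular frequency: ω = 2π·f = 2π·50 = 314.2 rad/s.
Step 2 — Component impedances:
  R: Z = R = 31.5 Ω
  L: Z = jωL = j·314.2·0.0328 = 0 + j10.3 Ω
  C: Z = 1/(jωC) = -j/(ω·C) = 0 - j5.526e+05 Ω
Step 3 — Series combination: Z_total = R + L + C = 31.5 - j5.526e+05 Ω = 5.526e+05∠-90.0° Ω.

Z = 31.5 - j5.526e+05 Ω = 5.526e+05∠-90.0° Ω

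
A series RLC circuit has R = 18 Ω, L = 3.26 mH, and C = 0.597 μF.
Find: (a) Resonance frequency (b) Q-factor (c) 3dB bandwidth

Step 1 — Resonance: ω₀ = 1/√(LC) = 1/√(0.00326·5.97e-07) = 2.267e+04 rad/s.
Step 2 — f₀ = ω₀/(2π) = 3608 Hz.
Step 3 — Series Q: Q = ω₀L/R = 2.267e+04·0.00326/18 = 4.105.
Step 4 — Bandwidth: Δω = ω₀/Q = 5521 rad/s; BW = Δω/(2π) = 878.8 Hz.

(a) f₀ = 3608 Hz  (b) Q = 4.105  (c) BW = 878.8 Hz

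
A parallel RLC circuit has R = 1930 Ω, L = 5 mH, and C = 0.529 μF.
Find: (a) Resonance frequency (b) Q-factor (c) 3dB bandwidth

Step 1 — Resonance: ω₀ = 1/√(LC) = 1/√(0.005·5.29e-07) = 1.944e+04 rad/s.
Step 2 — f₀ = ω₀/(2π) = 3095 Hz.
Step 3 — Parallel Q: Q = R/(ω₀L) = 1930/(1.944e+04·0.005) = 19.85.
Step 4 — Bandwidth: Δω = ω₀/Q = 979.5 rad/s; BW = Δω/(2π) = 155.9 Hz.

(a) f₀ = 3095 Hz  (b) Q = 19.85  (c) BW = 155.9 Hz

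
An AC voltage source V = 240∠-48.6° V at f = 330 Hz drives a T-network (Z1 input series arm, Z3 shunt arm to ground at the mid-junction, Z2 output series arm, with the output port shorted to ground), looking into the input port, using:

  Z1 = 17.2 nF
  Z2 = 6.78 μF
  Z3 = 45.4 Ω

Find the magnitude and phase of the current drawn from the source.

Step 1 — Angular frequency: ω = 2π·f = 2π·330 = 2073 rad/s.
Step 2 — Component impedances:
  Z1: Z = 1/(jωC) = -j/(ω·C) = 0 - j2.804e+04 Ω
  Z2: Z = 1/(jωC) = -j/(ω·C) = 0 - j71.13 Ω
  Z3: Z = R = 45.4 Ω
Step 3 — With the output port shorted to ground, the output series arm Z2 runs from the junction to ground; the shunt arm Z3 also runs from the junction to ground. They appear in parallel: Z3 || Z2 = 32.26 - j20.59 Ω.
Step 4 — Series with input arm Z1: Z_in = Z1 + (Z3 || Z2) = 32.26 - j2.806e+04 Ω = 2.806e+04∠-89.9° Ω.
Step 5 — Source phasor: V = 240∠-48.6° V = 158.7 - j180 V.
Step 6 — Ohm's law: I = V / Z_total = (158.7 - j180) / (32.26 - j2.806e+04) = 0.006422 + j0.005649 A.
Step 7 — Convert to polar: |I| = 0.008553 A, ∠I = 41.3°.

I = 0.008553∠41.3° A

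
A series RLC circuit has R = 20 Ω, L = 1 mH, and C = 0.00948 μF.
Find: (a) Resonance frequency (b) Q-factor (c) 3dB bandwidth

Step 1 — Resonance condition Im(Z)=0 gives ω₀ = 1/√(LC).
Step 2 — ω₀ = 1/√(0.001·9.48e-09) = 3.248e+05 rad/s.
Step 3 — f₀ = ω₀/(2π) = 5.169e+04 Hz.
Step 4 — Series Q: Q = ω₀L/R = 3.248e+05·0.001/20 = 16.24.
Step 5 — 3dB bandwidth: Δω = ω₀/Q = 2e+04 rad/s; BW = Δω/(2π) = 3183 Hz.

(a) f₀ = 5.169e+04 Hz  (b) Q = 16.24  (c) BW = 3183 Hz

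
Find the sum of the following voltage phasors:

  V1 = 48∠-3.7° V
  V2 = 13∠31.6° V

Step 1 — Convert each phasor to rectangular form:
  V1 = 48·(cos(-3.7°) + j·sin(-3.7°)) = 47.9 - j3.098 V
  V2 = 13·(cos(31.6°) + j·sin(31.6°)) = 11.07 + j6.812 V
Step 2 — Sum components: V_total = 58.97 + j3.714 V.
Step 3 — Convert to polar: |V_total| = 59.09 V, ∠V_total = 3.6°.

V_total = 59.09∠3.6° V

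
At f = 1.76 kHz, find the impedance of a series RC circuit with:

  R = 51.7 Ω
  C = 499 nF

Step 1 — Angular frequency: ω = 2π·f = 2π·1760 = 1.106e+04 rad/s.
Step 2 — Component impedances:
  R: Z = R = 51.7 Ω
  C: Z = 1/(jωC) = -j/(ω·C) = 0 - j181.2 Ω
Step 3 — Series combination: Z_total = R + C = 51.7 - j181.2 Ω = 188.5∠-74.1° Ω.

Z = 51.7 - j181.2 Ω = 188.5∠-74.1° Ω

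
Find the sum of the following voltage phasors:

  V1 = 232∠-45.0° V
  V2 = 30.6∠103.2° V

Step 1 — Convert each phasor to rectangular form:
  V1 = 232·(cos(-45.0°) + j·sin(-45.0°)) = 164 - j164 V
  V2 = 30.6·(cos(103.2°) + j·sin(103.2°)) = -6.988 + j29.79 V
Step 2 — Sum components: V_total = 157.1 - j134.3 V.
Step 3 — Convert to polar: |V_total| = 206.6 V, ∠V_total = -40.5°.

V_total = 206.6∠-40.5° V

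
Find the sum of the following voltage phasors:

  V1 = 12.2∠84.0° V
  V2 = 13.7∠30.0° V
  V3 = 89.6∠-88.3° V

Step 1 — Convert each phasor to rectangular form:
  V1 = 12.2·(cos(84.0°) + j·sin(84.0°)) = 1.275 + j12.13 V
  V2 = 13.7·(cos(30.0°) + j·sin(30.0°)) = 11.86 + j6.85 V
  V3 = 89.6·(cos(-88.3°) + j·sin(-88.3°)) = 2.658 - j89.56 V
Step 2 — Sum components: V_total = 15.8 - j70.58 V.
Step 3 — Convert to polar: |V_total| = 72.32 V, ∠V_total = -77.4°.

V_total = 72.32∠-77.4° V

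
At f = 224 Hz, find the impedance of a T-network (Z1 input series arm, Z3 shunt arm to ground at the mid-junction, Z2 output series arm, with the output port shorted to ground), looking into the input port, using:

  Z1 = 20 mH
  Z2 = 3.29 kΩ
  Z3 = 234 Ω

Step 1 — Angular frequency: ω = 2π·f = 2π·224 = 1407 rad/s.
Step 2 — Component impedances:
  Z1: Z = jωL = j·1407·0.02 = 0 + j28.15 Ω
  Z2: Z = R = 3290 Ω
  Z3: Z = R = 234 Ω
Step 3 — With the output port shorted to ground, the output series arm Z2 runs from the junction to ground; the shunt arm Z3 also runs from the junction to ground. They appear in parallel: Z3 || Z2 = 218.5 Ω.
Step 4 — Series with input arm Z1: Z_in = Z1 + (Z3 || Z2) = 218.5 + j28.15 Ω = 220.3∠7.3° Ω.

Z = 218.5 + j28.15 Ω = 220.3∠7.3° Ω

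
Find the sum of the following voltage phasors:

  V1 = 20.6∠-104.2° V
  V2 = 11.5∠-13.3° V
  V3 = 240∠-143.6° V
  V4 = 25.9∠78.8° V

Step 1 — Convert each phasor to rectangular form:
  V1 = 20.6·(cos(-104.2°) + j·sin(-104.2°)) = -5.053 - j19.97 V
  V2 = 11.5·(cos(-13.3°) + j·sin(-13.3°)) = 11.19 - j2.646 V
  V3 = 240·(cos(-143.6°) + j·sin(-143.6°)) = -193.2 - j142.4 V
  V4 = 25.9·(cos(78.8°) + j·sin(78.8°)) = 5.031 + j25.41 V
Step 2 — Sum components: V_total = -182 - j139.6 V.
Step 3 — Convert to polar: |V_total| = 229.4 V, ∠V_total = -142.5°.

V_total = 229.4∠-142.5° V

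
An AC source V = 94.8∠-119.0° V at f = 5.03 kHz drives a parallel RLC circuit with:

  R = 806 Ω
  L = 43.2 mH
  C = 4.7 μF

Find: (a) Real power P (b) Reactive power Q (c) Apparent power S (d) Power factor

Step 1 — Angular frequency: ω = 2π·f = 2π·5030 = 3.16e+04 rad/s.
Step 2 — Component impedances:
  R: Z = R = 806 Ω
  L: Z = jωL = j·3.16e+04·0.0432 = 0 + j1365 Ω
  C: Z = 1/(jωC) = -j/(ω·C) = 0 - j6.732 Ω
Step 3 — Parallel combination: 1/Z_total = 1/R + 1/L + 1/C; Z_total = 0.05679 - j6.765 Ω = 6.765∠-89.5° Ω.
Step 4 — Source phasor: V = 94.8∠-119.0° V = -45.96 - j82.91 V.
Step 5 — Current: I = V / Z = 12.2 - j6.896 A = 14.01∠-29.5° A.
Step 6 — Complex power: S = V·I* = 11.15 - j1328 VA.
Step 7 — Real power: P = Re(S) = 11.15 W.
Step 8 — Reactive power: Q = Im(S) = -1328 VAR.
Step 9 — Apparent power: |S| = 1328 VA.
Step 10 — Power factor: PF = P/|S| = 0.008394 (leading).

(a) P = 11.15 W  (b) Q = -1328 VAR  (c) S = 1328 VA  (d) PF = 0.008394 (leading)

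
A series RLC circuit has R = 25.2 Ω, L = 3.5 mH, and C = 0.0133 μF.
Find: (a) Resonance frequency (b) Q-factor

Step 1 — Resonance condition Im(Z)=0 gives ω₀ = 1/√(LC).
Step 2 — ω₀ = 1/√(0.0035·1.33e-08) = 1.466e+05 rad/s.
Step 3 — f₀ = ω₀/(2π) = 2.333e+04 Hz.
Step 4 — Series Q: Q = ω₀L/R = 1.466e+05·0.0035/25.2 = 20.36.

(a) f₀ = 2.333e+04 Hz  (b) Q = 20.36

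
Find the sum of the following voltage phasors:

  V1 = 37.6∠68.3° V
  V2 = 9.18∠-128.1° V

Step 1 — Convert each phasor to rectangular form:
  V1 = 37.6·(cos(68.3°) + j·sin(68.3°)) = 13.9 + j34.94 V
  V2 = 9.18·(cos(-128.1°) + j·sin(-128.1°)) = -5.664 - j7.224 V
Step 2 — Sum components: V_total = 8.238 + j27.71 V.
Step 3 — Convert to polar: |V_total| = 28.91 V, ∠V_total = 73.4°.

V_total = 28.91∠73.4° V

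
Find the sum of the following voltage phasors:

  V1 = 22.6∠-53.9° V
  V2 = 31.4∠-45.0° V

Step 1 — Convert each phasor to rectangular form:
  V1 = 22.6·(cos(-53.9°) + j·sin(-53.9°)) = 13.32 - j18.26 V
  V2 = 31.4·(cos(-45.0°) + j·sin(-45.0°)) = 22.2 - j22.2 V
Step 2 — Sum components: V_total = 35.52 - j40.46 V.
Step 3 — Convert to polar: |V_total| = 53.84 V, ∠V_total = -48.7°.

V_total = 53.84∠-48.7° V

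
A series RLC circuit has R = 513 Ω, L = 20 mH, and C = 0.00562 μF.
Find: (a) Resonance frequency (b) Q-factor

Step 1 — Resonance condition Im(Z)=0 gives ω₀ = 1/√(LC).
Step 2 — ω₀ = 1/√(0.02·5.62e-09) = 9.432e+04 rad/s.
Step 3 — f₀ = ω₀/(2π) = 1.501e+04 Hz.
Step 4 — Series Q: Q = ω₀L/R = 9.432e+04·0.02/513 = 3.677.

(a) f₀ = 1.501e+04 Hz  (b) Q = 3.677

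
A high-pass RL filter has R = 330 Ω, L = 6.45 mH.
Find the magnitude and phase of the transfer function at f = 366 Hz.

Step 1 — Angular frequency: ω = 2π·366 = 2300 rad/s.
Step 2 — Transfer function: H(jω) = jωL/(R + jωL).
Step 3 — Numerator jωL = j·14.83; denominator R + jωL = 330 + j14.83.
Step 4 — H = 0.002016 + j0.04486.
Step 5 — Magnitude: |H| = 0.0449 (-27.0 dB); phase: φ = 87.4°.

|H| = 0.0449 (-27.0 dB), φ = 87.4°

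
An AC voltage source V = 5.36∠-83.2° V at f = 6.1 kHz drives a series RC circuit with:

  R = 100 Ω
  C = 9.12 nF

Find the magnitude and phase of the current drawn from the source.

Step 1 — Angular frequency: ω = 2π·f = 2π·6100 = 3.833e+04 rad/s.
Step 2 — Component impedances:
  R: Z = R = 100 Ω
  C: Z = 1/(jωC) = -j/(ω·C) = 0 - j2861 Ω
Step 3 — Series combination: Z_total = R + C = 100 - j2861 Ω = 2863∠-88.0° Ω.
Step 4 — Source phasor: V = 5.36∠-83.2° V = 0.6346 - j5.322 V.
Step 5 — Ohm's law: I = V / Z_total = (0.6346 - j5.322) / (100 - j2861) = 0.001866 + j0.0001566 A.
Step 6 — Convert to polar: |I| = 0.001872 A, ∠I = 4.8°.

I = 0.001872∠4.8° A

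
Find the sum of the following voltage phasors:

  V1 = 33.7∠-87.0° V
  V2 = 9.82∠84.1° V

Step 1 — Convert each phasor to rectangular form:
  V1 = 33.7·(cos(-87.0°) + j·sin(-87.0°)) = 1.764 - j33.65 V
  V2 = 9.82·(cos(84.1°) + j·sin(84.1°)) = 1.009 + j9.768 V
Step 2 — Sum components: V_total = 2.773 - j23.89 V.
Step 3 — Convert to polar: |V_total| = 24.05 V, ∠V_total = -83.4°.

V_total = 24.05∠-83.4° V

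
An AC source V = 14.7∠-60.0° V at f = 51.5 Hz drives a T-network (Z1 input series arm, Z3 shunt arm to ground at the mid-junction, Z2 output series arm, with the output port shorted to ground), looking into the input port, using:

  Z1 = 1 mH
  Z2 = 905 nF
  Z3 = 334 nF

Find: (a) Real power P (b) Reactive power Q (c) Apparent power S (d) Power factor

Step 1 — Angular frequency: ω = 2π·f = 2π·51.5 = 323.6 rad/s.
Step 2 — Component impedances:
  Z1: Z = jωL = j·323.6·0.001 = 0 + j0.3236 Ω
  Z2: Z = 1/(jωC) = -j/(ω·C) = 0 - j3415 Ω
  Z3: Z = 1/(jωC) = -j/(ω·C) = 0 - j9253 Ω
Step 3 — With the output port shorted to ground, the output series arm Z2 runs from the junction to ground; the shunt arm Z3 also runs from the junction to ground. They appear in parallel: Z3 || Z2 = 0 - j2494 Ω.
Step 4 — Series with input arm Z1: Z_in = Z1 + (Z3 || Z2) = 0 - j2494 Ω = 2494∠-90.0° Ω.
Step 5 — Source phasor: V = 14.7∠-60.0° V = 7.35 - j12.73 V.
Step 6 — Current: I = V / Z = 0.005105 + j0.002947 A = 0.005894∠30.0° A.
Step 7 — Complex power: S = V·I* = 0 - j0.08665 VA.
Step 8 — Real power: P = Re(S) = 0 W.
Step 9 — Reactive power: Q = Im(S) = -0.08665 VAR.
Step 10 — Apparent power: |S| = 0.08665 VA.
Step 11 — Power factor: PF = P/|S| = 0 (leading).

(a) P = 0 W  (b) Q = -0.08665 VAR  (c) S = 0.08665 VA  (d) PF = 0 (leading)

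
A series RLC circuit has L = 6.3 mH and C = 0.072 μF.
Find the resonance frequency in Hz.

Step 1 — Resonance condition Im(Z)=0 gives ω₀ = 1/√(LC).
Step 2 — ω₀ = 1/√(0.0063·7.2e-08) = 4.695e+04 rad/s.
Step 3 — f₀ = ω₀/(2π) = 7473 Hz.

f₀ = 7473 Hz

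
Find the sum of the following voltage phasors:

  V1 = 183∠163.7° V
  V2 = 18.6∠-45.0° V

Step 1 — Convert each phasor to rectangular form:
  V1 = 183·(cos(163.7°) + j·sin(163.7°)) = -175.6 + j51.36 V
  V2 = 18.6·(cos(-45.0°) + j·sin(-45.0°)) = 13.15 - j13.15 V
Step 2 — Sum components: V_total = -162.5 + j38.21 V.
Step 3 — Convert to polar: |V_total| = 166.9 V, ∠V_total = 166.8°.

V_total = 166.9∠166.8° V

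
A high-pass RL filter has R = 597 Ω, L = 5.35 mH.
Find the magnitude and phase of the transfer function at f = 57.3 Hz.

Step 1 — Angular frequency: ω = 2π·57.3 = 360 rad/s.
Step 2 — Transfer function: H(jω) = jωL/(R + jωL).
Step 3 — Numerator jωL = j·1.926; denominator R + jωL = 597 + j1.926.
Step 4 — H = 1.041e-05 + j0.003226.
Step 5 — Magnitude: |H| = 0.003226 (-49.8 dB); phase: φ = 89.8°.

|H| = 0.003226 (-49.8 dB), φ = 89.8°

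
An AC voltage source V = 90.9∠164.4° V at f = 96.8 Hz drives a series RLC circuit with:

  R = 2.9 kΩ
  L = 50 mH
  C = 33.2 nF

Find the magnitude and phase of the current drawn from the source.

Step 1 — Angular frequency: ω = 2π·f = 2π·96.8 = 608.2 rad/s.
Step 2 — Component impedances:
  R: Z = R = 2900 Ω
  L: Z = jωL = j·608.2·0.05 = 0 + j30.41 Ω
  C: Z = 1/(jωC) = -j/(ω·C) = 0 - j4.952e+04 Ω
Step 3 — Series combination: Z_total = R + L + C = 2900 - j4.949e+04 Ω = 4.958e+04∠-86.6° Ω.
Step 4 — Source phasor: V = 90.9∠164.4° V = -87.55 + j24.44 V.
Step 5 — Ohm's law: I = V / Z_total = (-87.55 + j24.44) / (2900 - j4.949e+04) = -0.0005955 - j0.001734 A.
Step 6 — Convert to polar: |I| = 0.001833 A, ∠I = -109.0°.

I = 0.001833∠-109.0° A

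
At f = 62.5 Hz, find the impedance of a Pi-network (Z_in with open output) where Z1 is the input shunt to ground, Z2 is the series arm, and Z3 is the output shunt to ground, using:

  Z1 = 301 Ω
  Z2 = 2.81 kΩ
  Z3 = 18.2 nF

Step 1 — Angular frequency: ω = 2π·f = 2π·62.5 = 392.7 rad/s.
Step 2 — Component impedances:
  Z1: Z = R = 301 Ω
  Z2: Z = R = 2810 Ω
  Z3: Z = 1/(jωC) = -j/(ω·C) = 0 - j1.399e+05 Ω
Step 3 — With open output, the series arm Z2 and the output shunt Z3 appear in series to ground: Z2 + Z3 = 2810 - j1.399e+05 Ω.
Step 4 — Parallel with input shunt Z1: Z_in = Z1 || (Z2 + Z3) = 301 - j0.6472 Ω = 301∠-0.1° Ω.

Z = 301 - j0.6472 Ω = 301∠-0.1° Ω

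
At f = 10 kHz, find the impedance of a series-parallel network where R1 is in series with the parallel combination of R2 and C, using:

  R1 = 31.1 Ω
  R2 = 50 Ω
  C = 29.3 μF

Step 1 — Angular frequency: ω = 2π·f = 2π·1e+04 = 6.283e+04 rad/s.
Step 2 — Component impedances:
  R1: Z = R = 31.1 Ω
  R2: Z = R = 50 Ω
  C: Z = 1/(jωC) = -j/(ω·C) = 0 - j0.5432 Ω
Step 3 — Parallel branch: R2 || C = 1/(1/R2 + 1/C) = 0.0059 - j0.5431 Ω.
Step 4 — Series with R1: Z_total = R1 + (R2 || C) = 31.11 - j0.5431 Ω = 31.11∠-1.0° Ω.

Z = 31.11 - j0.5431 Ω = 31.11∠-1.0° Ω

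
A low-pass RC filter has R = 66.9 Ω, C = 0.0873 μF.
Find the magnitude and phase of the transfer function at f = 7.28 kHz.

Step 1 — Angular frequency: ω = 2π·7280 = 4.574e+04 rad/s.
Step 2 — Transfer function: H(jω) = 1/(1 + jωRC).
Step 3 — Denominator: 1 + jωRC = 1 + j·4.574e+04·66.9·8.73e-08 = 1 + j0.2671.
Step 4 — H = 0.9334 - j0.2494.
Step 5 — Magnitude: |H| = 0.9661 (-0.3 dB); phase: φ = -15.0°.

|H| = 0.9661 (-0.3 dB), φ = -15.0°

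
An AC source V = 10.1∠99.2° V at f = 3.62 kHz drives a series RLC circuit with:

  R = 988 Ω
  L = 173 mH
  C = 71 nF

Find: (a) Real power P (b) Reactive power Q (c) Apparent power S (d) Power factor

Step 1 — Angular frequency: ω = 2π·f = 2π·3620 = 2.275e+04 rad/s.
Step 2 — Component impedances:
  R: Z = R = 988 Ω
  L: Z = jωL = j·2.275e+04·0.173 = 0 + j3935 Ω
  C: Z = 1/(jωC) = -j/(ω·C) = 0 - j619.2 Ω
Step 3 — Series combination: Z_total = R + L + C = 988 + j3316 Ω = 3460∠73.4° Ω.
Step 4 — Source phasor: V = 10.1∠99.2° V = -1.615 + j9.97 V.
Step 5 — Current: I = V / Z = 0.002628 + j0.00127 A = 0.002919∠25.8° A.
Step 6 — Complex power: S = V·I* = 0.00842 + j0.02826 VA.
Step 7 — Real power: P = Re(S) = 0.00842 W.
Step 8 — Reactive power: Q = Im(S) = 0.02826 VAR.
Step 9 — Apparent power: |S| = 0.02948 VA.
Step 10 — Power factor: PF = P/|S| = 0.2856 (lagging).

(a) P = 0.00842 W  (b) Q = 0.02826 VAR  (c) S = 0.02948 VA  (d) PF = 0.2856 (lagging)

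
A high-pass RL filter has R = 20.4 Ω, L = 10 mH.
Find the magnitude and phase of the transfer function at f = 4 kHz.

Step 1 — Angular frequency: ω = 2π·4000 = 2.513e+04 rad/s.
Step 2 — Transfer function: H(jω) = jωL/(R + jωL).
Step 3 — Numerator jωL = j·251.3; denominator R + jωL = 20.4 + j251.3.
Step 4 — H = 0.9935 + j0.08064.
Step 5 — Magnitude: |H| = 0.9967 (-0.0 dB); phase: φ = 4.6°.

|H| = 0.9967 (-0.0 dB), φ = 4.6°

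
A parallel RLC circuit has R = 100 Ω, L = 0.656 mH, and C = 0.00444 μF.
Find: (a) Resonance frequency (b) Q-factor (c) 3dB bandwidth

Step 1 — Resonance: ω₀ = 1/√(LC) = 1/√(0.000656·4.44e-09) = 5.859e+05 rad/s.
Step 2 — f₀ = ω₀/(2π) = 9.326e+04 Hz.
Step 3 — Parallel Q: Q = R/(ω₀L) = 100/(5.859e+05·0.000656) = 0.2602.
Step 4 — Bandwidth: Δω = ω₀/Q = 2.252e+06 rad/s; BW = Δω/(2π) = 3.585e+05 Hz.

(a) f₀ = 9.326e+04 Hz  (b) Q = 0.2602  (c) BW = 3.585e+05 Hz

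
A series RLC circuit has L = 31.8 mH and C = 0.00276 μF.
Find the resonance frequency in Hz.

Step 1 — Resonance condition Im(Z)=0 gives ω₀ = 1/√(LC).
Step 2 — ω₀ = 1/√(0.0318·2.76e-09) = 1.067e+05 rad/s.
Step 3 — f₀ = ω₀/(2π) = 1.699e+04 Hz.

f₀ = 1.699e+04 Hz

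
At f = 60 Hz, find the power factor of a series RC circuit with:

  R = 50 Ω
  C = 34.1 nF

Step 1 — Angular frequency: ω = 2π·f = 2π·60 = 377 rad/s.
Step 2 — Component impedances:
  R: Z = R = 50 Ω
  C: Z = 1/(jωC) = -j/(ω·C) = 0 - j7.779e+04 Ω
Step 3 — Series combination: Z_total = R + C = 50 - j7.779e+04 Ω = 7.779e+04∠-90.0° Ω.
Step 4 — Power factor: PF = cos(φ) = Re(Z)/|Z| = 50/7.779e+04 = 0.0006428.
Step 5 — Type: Im(Z) = -7.779e+04 ⇒ leading (phase φ = -90.0°).

PF = 0.0006428 (leading, φ = -90.0°)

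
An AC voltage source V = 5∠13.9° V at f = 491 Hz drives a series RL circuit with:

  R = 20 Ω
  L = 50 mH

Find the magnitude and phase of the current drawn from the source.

Step 1 — Angular frequency: ω = 2π·f = 2π·491 = 3085 rad/s.
Step 2 — Component impedances:
  R: Z = R = 20 Ω
  L: Z = jωL = j·3085·0.05 = 0 + j154.3 Ω
Step 3 — Series combination: Z_total = R + L = 20 + j154.3 Ω = 155.5∠82.6° Ω.
Step 4 — Source phasor: V = 5∠13.9° V = 4.854 + j1.201 V.
Step 5 — Ohm's law: I = V / Z_total = (4.854 + j1.201) / (20 + j154.3) = 0.01167 - j0.02995 A.
Step 6 — Convert to polar: |I| = 0.03215 A, ∠I = -68.7°.

I = 0.03215∠-68.7° A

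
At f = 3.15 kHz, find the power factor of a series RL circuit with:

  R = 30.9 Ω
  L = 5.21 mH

Step 1 — Angular frequency: ω = 2π·f = 2π·3150 = 1.979e+04 rad/s.
Step 2 — Component impedances:
  R: Z = R = 30.9 Ω
  L: Z = jωL = j·1.979e+04·0.00521 = 0 + j103.1 Ω
Step 3 — Series combination: Z_total = R + L = 30.9 + j103.1 Ω = 107.6∠73.3° Ω.
Step 4 — Power factor: PF = cos(φ) = Re(Z)/|Z| = 30.9/107.6467 = 0.2871.
Step 5 — Type: Im(Z) = 103.1 ⇒ lagging (phase φ = 73.3°).

PF = 0.2871 (lagging, φ = 73.3°)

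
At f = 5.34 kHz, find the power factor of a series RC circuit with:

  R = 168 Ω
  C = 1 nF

Step 1 — Angular frequency: ω = 2π·f = 2π·5340 = 3.355e+04 rad/s.
Step 2 — Component impedances:
  R: Z = R = 168 Ω
  C: Z = 1/(jωC) = -j/(ω·C) = 0 - j2.98e+04 Ω
Step 3 — Series combination: Z_total = R + C = 168 - j2.98e+04 Ω = 2.98e+04∠-89.7° Ω.
Step 4 — Power factor: PF = cos(φ) = Re(Z)/|Z| = 168/29805 = 0.005637.
Step 5 — Type: Im(Z) = -2.98e+04 ⇒ leading (phase φ = -89.7°).

PF = 0.005637 (leading, φ = -89.7°)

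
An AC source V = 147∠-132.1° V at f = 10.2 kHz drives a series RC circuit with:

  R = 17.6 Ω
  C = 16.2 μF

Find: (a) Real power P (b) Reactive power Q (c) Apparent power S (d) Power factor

Step 1 — Angular frequency: ω = 2π·f = 2π·1.02e+04 = 6.409e+04 rad/s.
Step 2 — Component impedances:
  R: Z = R = 17.6 Ω
  C: Z = 1/(jωC) = -j/(ω·C) = 0 - j0.9632 Ω
Step 3 — Series combination: Z_total = R + C = 17.6 - j0.9632 Ω = 17.63∠-3.1° Ω.
Step 4 — Source phasor: V = 147∠-132.1° V = -98.55 - j109.1 V.
Step 5 — Current: I = V / Z = -5.245 - j6.484 A = 8.34∠-129.0° A.
Step 6 — Complex power: S = V·I* = 1224 - j66.99 VA.
Step 7 — Real power: P = Re(S) = 1224 W.
Step 8 — Reactive power: Q = Im(S) = -66.99 VAR.
Step 9 — Apparent power: |S| = 1226 VA.
Step 10 — Power factor: PF = P/|S| = 0.9985 (leading).

(a) P = 1224 W  (b) Q = -66.99 VAR  (c) S = 1226 VA  (d) PF = 0.9985 (leading)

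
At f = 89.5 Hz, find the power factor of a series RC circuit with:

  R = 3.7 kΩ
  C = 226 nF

Step 1 — Angular frequency: ω = 2π·f = 2π·89.5 = 562.3 rad/s.
Step 2 — Component impedances:
  R: Z = R = 3700 Ω
  C: Z = 1/(jωC) = -j/(ω·C) = 0 - j7868 Ω
Step 3 — Series combination: Z_total = R + C = 3700 - j7868 Ω = 8695∠-64.8° Ω.
Step 4 — Power factor: PF = cos(φ) = Re(Z)/|Z| = 3700/8695 = 0.4255.
Step 5 — Type: Im(Z) = -7868 ⇒ leading (phase φ = -64.8°).

PF = 0.4255 (leading, φ = -64.8°)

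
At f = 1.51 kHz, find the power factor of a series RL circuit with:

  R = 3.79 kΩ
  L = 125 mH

Step 1 — Angular frequency: ω = 2π·f = 2π·1510 = 9488 rad/s.
Step 2 — Component impedances:
  R: Z = R = 3790 Ω
  L: Z = jωL = j·9488·0.125 = 0 + j1186 Ω
Step 3 — Series combination: Z_total = R + L = 3790 + j1186 Ω = 3971∠17.4° Ω.
Step 4 — Power factor: PF = cos(φ) = Re(Z)/|Z| = 3790/3971 = 0.9544.
Step 5 — Type: Im(Z) = 1186 ⇒ lagging (phase φ = 17.4°).

PF = 0.9544 (lagging, φ = 17.4°)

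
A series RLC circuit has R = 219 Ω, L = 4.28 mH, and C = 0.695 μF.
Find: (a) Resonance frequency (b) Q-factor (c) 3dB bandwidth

Step 1 — Resonance condition Im(Z)=0 gives ω₀ = 1/√(LC).
Step 2 — ω₀ = 1/√(0.00428·6.95e-07) = 1.834e+04 rad/s.
Step 3 — f₀ = ω₀/(2π) = 2918 Hz.
Step 4 — Series Q: Q = ω₀L/R = 1.834e+04·0.00428/219 = 0.3583.
Step 5 — 3dB bandwidth: Δω = ω₀/Q = 5.117e+04 rad/s; BW = Δω/(2π) = 8144 Hz.

(a) f₀ = 2918 Hz  (b) Q = 0.3583  (c) BW = 8144 Hz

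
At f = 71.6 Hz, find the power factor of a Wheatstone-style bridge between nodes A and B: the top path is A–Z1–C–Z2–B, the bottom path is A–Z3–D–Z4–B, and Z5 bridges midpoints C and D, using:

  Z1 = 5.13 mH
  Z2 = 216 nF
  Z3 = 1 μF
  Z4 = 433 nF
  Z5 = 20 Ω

Step 1 — Angular frequency: ω = 2π·f = 2π·71.6 = 449.9 rad/s.
Step 2 — Component impedances:
  Z1: Z = jωL = j·449.9·0.00513 = 0 + j2.308 Ω
  Z2: Z = 1/(jωC) = -j/(ω·C) = 0 - j1.029e+04 Ω
  Z3: Z = 1/(jωC) = -j/(ω·C) = 0 - j2223 Ω
  Z4: Z = 1/(jωC) = -j/(ω·C) = 0 - j5134 Ω
  Z5: Z = R = 20 Ω
Step 3 — Bridge requires nodal analysis (the Z5 bridge couples midpoints C and D, so the two paths cannot be reduced to a simple series/parallel combination). Setting node B to ground and injecting 1 A at node A, the 3-node admittance system at A, C, D solves to V_A = Z_AB = 8.929 - j3423 Ω = 3423∠-89.9° Ω.
Step 4 — Power factor: PF = cos(φ) = Re(Z)/|Z| = 8.929/3423 = 0.002609.
Step 5 — Type: Im(Z) = -3423 ⇒ leading (phase φ = -89.9°).

PF = 0.002609 (leading, φ = -89.9°)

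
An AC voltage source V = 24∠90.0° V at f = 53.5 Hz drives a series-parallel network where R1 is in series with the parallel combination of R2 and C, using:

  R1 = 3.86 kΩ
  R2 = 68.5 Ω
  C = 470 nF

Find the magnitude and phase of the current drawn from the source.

Step 1 — Angular frequency: ω = 2π·f = 2π·53.5 = 336.2 rad/s.
Step 2 — Component impedances:
  R1: Z = R = 3860 Ω
  R2: Z = R = 68.5 Ω
  C: Z = 1/(jωC) = -j/(ω·C) = 0 - j6329 Ω
Step 3 — Parallel branch: R2 || C = 1/(1/R2 + 1/C) = 68.49 - j0.7412 Ω.
Step 4 — Series with R1: Z_total = R1 + (R2 || C) = 3928 - j0.7412 Ω = 3928∠-0.0° Ω.
Step 5 — Source phasor: V = 24∠90.0° V = 0 + j24 V.
Step 6 — Ohm's law: I = V / Z_total = (0 + j24) / (3928 - j0.7412) = -1.153e-06 + j0.006109 A.
Step 7 — Convert to polar: |I| = 0.006109 A, ∠I = 90.0°.

I = 0.006109∠90.0° A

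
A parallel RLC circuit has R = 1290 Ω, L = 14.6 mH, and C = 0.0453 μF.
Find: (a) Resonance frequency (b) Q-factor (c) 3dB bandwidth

Step 1 — Resonance: ω₀ = 1/√(LC) = 1/√(0.0146·4.53e-08) = 3.888e+04 rad/s.
Step 2 — f₀ = ω₀/(2π) = 6189 Hz.
Step 3 — Parallel Q: Q = R/(ω₀L) = 1290/(3.888e+04·0.0146) = 2.272.
Step 4 — Bandwidth: Δω = ω₀/Q = 1.711e+04 rad/s; BW = Δω/(2π) = 2724 Hz.

(a) f₀ = 6189 Hz  (b) Q = 2.272  (c) BW = 2724 Hz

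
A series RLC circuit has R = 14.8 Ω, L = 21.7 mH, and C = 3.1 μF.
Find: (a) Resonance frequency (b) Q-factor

Step 1 — Resonance condition Im(Z)=0 gives ω₀ = 1/√(LC).
Step 2 — ω₀ = 1/√(0.0217·3.1e-06) = 3856 rad/s.
Step 3 — f₀ = ω₀/(2π) = 613.6 Hz.
Step 4 — Series Q: Q = ω₀L/R = 3856·0.0217/14.8 = 5.653.

(a) f₀ = 613.6 Hz  (b) Q = 5.653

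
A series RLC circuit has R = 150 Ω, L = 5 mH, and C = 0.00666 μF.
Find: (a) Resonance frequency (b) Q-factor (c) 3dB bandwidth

Step 1 — Resonance condition Im(Z)=0 gives ω₀ = 1/√(LC).
Step 2 — ω₀ = 1/√(0.005·6.66e-09) = 1.733e+05 rad/s.
Step 3 — f₀ = ω₀/(2π) = 2.758e+04 Hz.
Step 4 — Series Q: Q = ω₀L/R = 1.733e+05·0.005/150 = 5.776.
Step 5 — 3dB bandwidth: Δω = ω₀/Q = 3e+04 rad/s; BW = Δω/(2π) = 4775 Hz.

(a) f₀ = 2.758e+04 Hz  (b) Q = 5.776  (c) BW = 4775 Hz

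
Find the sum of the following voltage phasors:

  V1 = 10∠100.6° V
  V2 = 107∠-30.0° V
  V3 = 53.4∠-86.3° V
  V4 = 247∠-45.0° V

Step 1 — Convert each phasor to rectangular form:
  V1 = 10·(cos(100.6°) + j·sin(100.6°)) = -1.84 + j9.829 V
  V2 = 107·(cos(-30.0°) + j·sin(-30.0°)) = 92.66 - j53.5 V
  V3 = 53.4·(cos(-86.3°) + j·sin(-86.3°)) = 3.446 - j53.29 V
  V4 = 247·(cos(-45.0°) + j·sin(-45.0°)) = 174.7 - j174.7 V
Step 2 — Sum components: V_total = 268.9 - j271.6 V.
Step 3 — Convert to polar: |V_total| = 382.2 V, ∠V_total = -45.3°.

V_total = 382.2∠-45.3° V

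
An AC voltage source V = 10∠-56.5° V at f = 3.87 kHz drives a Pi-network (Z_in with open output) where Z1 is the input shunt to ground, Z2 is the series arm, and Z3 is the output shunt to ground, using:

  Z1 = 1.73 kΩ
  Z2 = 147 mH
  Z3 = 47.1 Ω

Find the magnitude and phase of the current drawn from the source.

Step 1 — Angular frequency: ω = 2π·f = 2π·3870 = 2.432e+04 rad/s.
Step 2 — Component impedances:
  Z1: Z = R = 1730 Ω
  Z2: Z = jωL = j·2.432e+04·0.147 = 0 + j3574 Ω
  Z3: Z = R = 47.1 Ω
Step 3 — With open output, the series arm Z2 and the output shunt Z3 appear in series to ground: Z2 + Z3 = 47.1 + j3574 Ω.
Step 4 — Parallel with input shunt Z1: Z_in = Z1 || (Z2 + Z3) = 1396 + j671.4 Ω = 1549∠25.7° Ω.
Step 5 — Source phasor: V = 10∠-56.5° V = 5.519 - j8.339 V.
Step 6 — Ohm's law: I = V / Z_total = (5.519 - j8.339) / (1396 + j671.4) = 0.0008782 - j0.006395 A.
Step 7 — Convert to polar: |I| = 0.006455 A, ∠I = -82.2°.

I = 0.006455∠-82.2° A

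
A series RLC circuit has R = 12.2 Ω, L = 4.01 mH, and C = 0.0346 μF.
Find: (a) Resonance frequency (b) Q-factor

Step 1 — Resonance condition Im(Z)=0 gives ω₀ = 1/√(LC).
Step 2 — ω₀ = 1/√(0.00401·3.46e-08) = 8.49e+04 rad/s.
Step 3 — f₀ = ω₀/(2π) = 1.351e+04 Hz.
Step 4 — Series Q: Q = ω₀L/R = 8.49e+04·0.00401/12.2 = 27.9.

(a) f₀ = 1.351e+04 Hz  (b) Q = 27.9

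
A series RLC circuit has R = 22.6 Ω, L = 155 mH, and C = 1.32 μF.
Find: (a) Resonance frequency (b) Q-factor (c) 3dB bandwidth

Step 1 — Resonance: ω₀ = 1/√(LC) = 1/√(0.155·1.32e-06) = 2211 rad/s.
Step 2 — f₀ = ω₀/(2π) = 351.9 Hz.
Step 3 — Series Q: Q = ω₀L/R = 2211·0.155/22.6 = 15.16.
Step 4 — Bandwidth: Δω = ω₀/Q = 145.8 rad/s; BW = Δω/(2π) = 23.21 Hz.

(a) f₀ = 351.9 Hz  (b) Q = 15.16  (c) BW = 23.21 Hz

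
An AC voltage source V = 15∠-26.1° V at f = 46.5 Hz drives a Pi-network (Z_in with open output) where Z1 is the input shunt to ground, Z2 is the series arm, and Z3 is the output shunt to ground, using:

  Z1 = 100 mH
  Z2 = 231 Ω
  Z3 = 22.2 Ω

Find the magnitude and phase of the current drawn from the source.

Step 1 — Angular frequency: ω = 2π·f = 2π·46.5 = 292.2 rad/s.
Step 2 — Component impedances:
  Z1: Z = jωL = j·292.2·0.1 = 0 + j29.22 Ω
  Z2: Z = R = 231 Ω
  Z3: Z = R = 22.2 Ω
Step 3 — With open output, the series arm Z2 and the output shunt Z3 appear in series to ground: Z2 + Z3 = 253.2 Ω.
Step 4 — Parallel with input shunt Z1: Z_in = Z1 || (Z2 + Z3) = 3.327 + j28.83 Ω = 29.02∠83.4° Ω.
Step 5 — Source phasor: V = 15∠-26.1° V = 13.47 - j6.599 V.
Step 6 — Ohm's law: I = V / Z_total = (13.47 - j6.599) / (3.327 + j28.83) = -0.1727 - j0.4871 A.
Step 7 — Convert to polar: |I| = 0.5168 A, ∠I = -109.5°.

I = 0.5168∠-109.5° A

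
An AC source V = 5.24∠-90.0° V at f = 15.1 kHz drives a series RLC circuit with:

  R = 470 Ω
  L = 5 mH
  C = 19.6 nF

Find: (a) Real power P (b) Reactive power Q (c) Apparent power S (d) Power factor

Step 1 — Angular frequency: ω = 2π·f = 2π·1.51e+04 = 9.488e+04 rad/s.
Step 2 — Component impedances:
  R: Z = R = 470 Ω
  L: Z = jωL = j·9.488e+04·0.005 = 0 + j474.4 Ω
  C: Z = 1/(jωC) = -j/(ω·C) = 0 - j537.8 Ω
Step 3 — Series combination: Z_total = R + L + C = 470 - j63.38 Ω = 474.3∠-7.7° Ω.
Step 4 — Source phasor: V = 5.24∠-90.0° V = 0 - j5.24 V.
Step 5 — Current: I = V / Z = 0.001477 - j0.01095 A = 0.01105∠-82.3° A.
Step 6 — Complex power: S = V·I* = 0.05738 - j0.007737 VA.
Step 7 — Real power: P = Re(S) = 0.05738 W.
Step 8 — Reactive power: Q = Im(S) = -0.007737 VAR.
Step 9 — Apparent power: |S| = 0.0579 VA.
Step 10 — Power factor: PF = P/|S| = 0.991 (leading).

(a) P = 0.05738 W  (b) Q = -0.007737 VAR  (c) S = 0.0579 VA  (d) PF = 0.991 (leading)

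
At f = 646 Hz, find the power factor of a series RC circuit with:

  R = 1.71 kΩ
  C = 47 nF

Step 1 — Angular frequency: ω = 2π·f = 2π·646 = 4059 rad/s.
Step 2 — Component impedances:
  R: Z = R = 1710 Ω
  C: Z = 1/(jωC) = -j/(ω·C) = 0 - j5242 Ω
Step 3 — Series combination: Z_total = R + C = 1710 - j5242 Ω = 5514∠-71.9° Ω.
Step 4 — Power factor: PF = cos(φ) = Re(Z)/|Z| = 1710/5514 = 0.3101.
Step 5 — Type: Im(Z) = -5242 ⇒ leading (phase φ = -71.9°).

PF = 0.3101 (leading, φ = -71.9°)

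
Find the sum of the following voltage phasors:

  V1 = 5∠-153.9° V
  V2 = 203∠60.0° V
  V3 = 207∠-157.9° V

Step 1 — Convert each phasor to rectangular form:
  V1 = 5·(cos(-153.9°) + j·sin(-153.9°)) = -4.49 - j2.2 V
  V2 = 203·(cos(60.0°) + j·sin(60.0°)) = 101.5 + j175.8 V
  V3 = 207·(cos(-157.9°) + j·sin(-157.9°)) = -191.8 - j77.88 V
Step 2 — Sum components: V_total = -94.78 + j95.73 V.
Step 3 — Convert to polar: |V_total| = 134.7 V, ∠V_total = 134.7°.

V_total = 134.7∠134.7° V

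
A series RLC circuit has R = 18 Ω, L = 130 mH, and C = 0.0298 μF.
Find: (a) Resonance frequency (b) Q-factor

Step 1 — Resonance condition Im(Z)=0 gives ω₀ = 1/√(LC).
Step 2 — ω₀ = 1/√(0.13·2.98e-08) = 1.607e+04 rad/s.
Step 3 — f₀ = ω₀/(2π) = 2557 Hz.
Step 4 — Series Q: Q = ω₀L/R = 1.607e+04·0.13/18 = 116.

(a) f₀ = 2557 Hz  (b) Q = 116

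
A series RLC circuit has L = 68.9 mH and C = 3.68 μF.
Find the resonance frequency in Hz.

Step 1 — Resonance condition Im(Z)=0 gives ω₀ = 1/√(LC).
Step 2 — ω₀ = 1/√(0.0689·3.68e-06) = 1986 rad/s.
Step 3 — f₀ = ω₀/(2π) = 316.1 Hz.

f₀ = 316.1 Hz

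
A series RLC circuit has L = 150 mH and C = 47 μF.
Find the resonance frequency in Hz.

Step 1 — Resonance condition Im(Z)=0 gives ω₀ = 1/√(LC).
Step 2 — ω₀ = 1/√(0.15·4.7e-05) = 376.6 rad/s.
Step 3 — f₀ = ω₀/(2π) = 59.94 Hz.

f₀ = 59.94 Hz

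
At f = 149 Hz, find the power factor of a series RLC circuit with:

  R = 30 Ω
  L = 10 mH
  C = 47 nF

Step 1 — Angular frequency: ω = 2π·f = 2π·149 = 936.2 rad/s.
Step 2 — Component impedances:
  R: Z = R = 30 Ω
  L: Z = jωL = j·936.2·0.01 = 0 + j9.362 Ω
  C: Z = 1/(jωC) = -j/(ω·C) = 0 - j2.273e+04 Ω
Step 3 — Series combination: Z_total = R + L + C = 30 - j2.272e+04 Ω = 2.272e+04∠-89.9° Ω.
Step 4 — Power factor: PF = cos(φ) = Re(Z)/|Z| = 30/22717 = 0.001321.
Step 5 — Type: Im(Z) = -2.272e+04 ⇒ leading (phase φ = -89.9°).

PF = 0.001321 (leading, φ = -89.9°)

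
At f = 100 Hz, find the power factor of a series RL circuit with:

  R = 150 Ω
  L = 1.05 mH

Step 1 — Angular frequency: ω = 2π·f = 2π·100 = 628.3 rad/s.
Step 2 — Component impedances:
  R: Z = R = 150 Ω
  L: Z = jωL = j·628.3·0.00105 = 0 + j0.6597 Ω
Step 3 — Series combination: Z_total = R + L = 150 + j0.6597 Ω = 150∠0.3° Ω.
Step 4 — Power factor: PF = cos(φ) = Re(Z)/|Z| = 150/150 = 1.
Step 5 — Type: Im(Z) = 0.6597 ⇒ lagging (phase φ = 0.3°).

PF = 1 (lagging, φ = 0.3°)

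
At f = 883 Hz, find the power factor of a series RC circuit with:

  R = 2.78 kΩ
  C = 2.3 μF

Step 1 — Angular frequency: ω = 2π·f = 2π·883 = 5548 rad/s.
Step 2 — Component impedances:
  R: Z = R = 2780 Ω
  C: Z = 1/(jωC) = -j/(ω·C) = 0 - j78.37 Ω
Step 3 — Series combination: Z_total = R + C = 2780 - j78.37 Ω = 2781∠-1.6° Ω.
Step 4 — Power factor: PF = cos(φ) = Re(Z)/|Z| = 2780/2781 = 0.9996.
Step 5 — Type: Im(Z) = -78.37 ⇒ leading (phase φ = -1.6°).

PF = 0.9996 (leading, φ = -1.6°)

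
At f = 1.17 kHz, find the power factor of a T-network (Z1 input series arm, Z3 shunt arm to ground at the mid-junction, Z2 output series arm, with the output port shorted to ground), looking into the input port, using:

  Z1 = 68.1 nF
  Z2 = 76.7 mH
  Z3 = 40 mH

Step 1 — Angular frequency: ω = 2π·f = 2π·1170 = 7351 rad/s.
Step 2 — Component impedances:
  Z1: Z = 1/(jωC) = -j/(ω·C) = 0 - j1998 Ω
  Z2: Z = jωL = j·7351·0.0767 = 0 + j563.8 Ω
  Z3: Z = jωL = j·7351·0.04 = 0 + j294.1 Ω
Step 3 — With the output port shorted to ground, the output series arm Z2 runs from the junction to ground; the shunt arm Z3 also runs from the junction to ground. They appear in parallel: Z3 || Z2 = 0 + j193.3 Ω.
Step 4 — Series with input arm Z1: Z_in = Z1 + (Z3 || Z2) = 0 - j1804 Ω = 1804∠-90.0° Ω.
Step 5 — Power factor: PF = cos(φ) = Re(Z)/|Z| = 0/1804 = 0.
Step 6 — Type: Im(Z) = -1804 ⇒ leading (phase φ = -90.0°).

PF = 0 (leading, φ = -90.0°)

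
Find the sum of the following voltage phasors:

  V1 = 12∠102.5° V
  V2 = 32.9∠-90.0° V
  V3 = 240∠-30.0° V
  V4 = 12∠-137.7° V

Step 1 — Convert each phasor to rectangular form:
  V1 = 12·(cos(102.5°) + j·sin(102.5°)) = -2.597 + j11.72 V
  V2 = 32.9·(cos(-90.0°) + j·sin(-90.0°)) = 0 - j32.9 V
  V3 = 240·(cos(-30.0°) + j·sin(-30.0°)) = 207.8 - j120 V
  V4 = 12·(cos(-137.7°) + j·sin(-137.7°)) = -8.876 - j8.076 V
Step 2 — Sum components: V_total = 196.4 - j149.3 V.
Step 3 — Convert to polar: |V_total| = 246.7 V, ∠V_total = -37.2°.

V_total = 246.7∠-37.2° V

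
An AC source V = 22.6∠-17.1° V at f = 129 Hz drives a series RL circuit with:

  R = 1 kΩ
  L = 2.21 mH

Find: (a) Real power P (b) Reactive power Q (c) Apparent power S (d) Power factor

Step 1 — Angular frequency: ω = 2π·f = 2π·129 = 810.5 rad/s.
Step 2 — Component impedances:
  R: Z = R = 1000 Ω
  L: Z = jωL = j·810.5·0.00221 = 0 + j1.791 Ω
Step 3 — Series combination: Z_total = R + L = 1000 + j1.791 Ω = 1000∠0.1° Ω.
Step 4 — Source phasor: V = 22.6∠-17.1° V = 21.6 - j6.645 V.
Step 5 — Current: I = V / Z = 0.02159 - j0.006684 A = 0.0226∠-17.2° A.
Step 6 — Complex power: S = V·I* = 0.5108 + j0.0009149 VA.
Step 7 — Real power: P = Re(S) = 0.5108 W.
Step 8 — Reactive power: Q = Im(S) = 0.0009149 VAR.
Step 9 — Apparent power: |S| = 0.5108 VA.
Step 10 — Power factor: PF = P/|S| = 1 (lagging).

(a) P = 0.5108 W  (b) Q = 0.0009149 VAR  (c) S = 0.5108 VA  (d) PF = 1 (lagging)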